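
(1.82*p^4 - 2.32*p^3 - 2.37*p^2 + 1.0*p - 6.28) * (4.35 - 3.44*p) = -6.2608*p^5 + 15.8978*p^4 - 1.9392*p^3 - 13.7495*p^2 + 25.9532*p - 27.318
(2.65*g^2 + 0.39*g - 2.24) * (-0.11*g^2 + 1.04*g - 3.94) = -0.2915*g^4 + 2.7131*g^3 - 9.789*g^2 - 3.8662*g + 8.8256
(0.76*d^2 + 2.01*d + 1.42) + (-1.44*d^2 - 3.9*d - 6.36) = -0.68*d^2 - 1.89*d - 4.94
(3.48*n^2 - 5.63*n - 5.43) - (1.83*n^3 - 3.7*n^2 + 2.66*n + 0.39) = -1.83*n^3 + 7.18*n^2 - 8.29*n - 5.82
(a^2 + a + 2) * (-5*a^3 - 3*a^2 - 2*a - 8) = -5*a^5 - 8*a^4 - 15*a^3 - 16*a^2 - 12*a - 16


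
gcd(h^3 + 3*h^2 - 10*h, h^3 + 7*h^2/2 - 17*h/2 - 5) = h^2 + 3*h - 10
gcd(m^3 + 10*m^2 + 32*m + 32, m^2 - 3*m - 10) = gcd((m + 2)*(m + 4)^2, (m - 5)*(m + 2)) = m + 2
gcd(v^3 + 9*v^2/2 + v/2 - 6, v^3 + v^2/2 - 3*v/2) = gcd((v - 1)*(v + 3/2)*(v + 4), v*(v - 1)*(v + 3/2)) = v^2 + v/2 - 3/2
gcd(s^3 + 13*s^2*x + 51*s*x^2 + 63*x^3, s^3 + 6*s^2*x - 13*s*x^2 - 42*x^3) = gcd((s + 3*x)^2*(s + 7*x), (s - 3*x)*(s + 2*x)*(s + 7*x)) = s + 7*x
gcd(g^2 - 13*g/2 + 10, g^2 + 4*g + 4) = 1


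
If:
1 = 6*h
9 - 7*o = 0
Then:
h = 1/6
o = 9/7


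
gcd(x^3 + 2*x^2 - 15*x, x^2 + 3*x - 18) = x - 3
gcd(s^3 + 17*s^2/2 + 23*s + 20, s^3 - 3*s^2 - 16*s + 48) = s + 4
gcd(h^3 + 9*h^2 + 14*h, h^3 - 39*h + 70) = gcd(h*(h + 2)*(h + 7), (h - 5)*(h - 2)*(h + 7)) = h + 7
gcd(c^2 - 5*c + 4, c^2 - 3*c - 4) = c - 4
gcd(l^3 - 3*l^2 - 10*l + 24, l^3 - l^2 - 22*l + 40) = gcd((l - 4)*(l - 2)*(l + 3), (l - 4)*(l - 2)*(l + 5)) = l^2 - 6*l + 8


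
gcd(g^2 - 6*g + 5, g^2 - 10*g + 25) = g - 5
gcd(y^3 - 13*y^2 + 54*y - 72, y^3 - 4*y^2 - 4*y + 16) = y - 4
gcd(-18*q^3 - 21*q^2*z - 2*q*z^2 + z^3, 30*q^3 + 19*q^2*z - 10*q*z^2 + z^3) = -6*q^2 - 5*q*z + z^2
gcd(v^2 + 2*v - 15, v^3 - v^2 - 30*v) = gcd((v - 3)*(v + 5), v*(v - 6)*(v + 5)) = v + 5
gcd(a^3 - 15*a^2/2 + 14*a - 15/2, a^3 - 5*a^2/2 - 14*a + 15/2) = a - 5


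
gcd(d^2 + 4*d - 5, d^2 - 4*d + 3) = d - 1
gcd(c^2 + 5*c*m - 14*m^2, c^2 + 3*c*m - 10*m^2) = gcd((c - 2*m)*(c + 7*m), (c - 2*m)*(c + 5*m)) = c - 2*m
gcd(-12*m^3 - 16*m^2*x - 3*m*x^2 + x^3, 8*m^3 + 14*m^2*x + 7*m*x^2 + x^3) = 2*m^2 + 3*m*x + x^2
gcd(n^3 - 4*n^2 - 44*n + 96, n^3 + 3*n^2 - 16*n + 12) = n^2 + 4*n - 12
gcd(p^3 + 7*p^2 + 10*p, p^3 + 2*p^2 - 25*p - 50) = p^2 + 7*p + 10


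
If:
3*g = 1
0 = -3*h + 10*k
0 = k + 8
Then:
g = 1/3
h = -80/3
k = -8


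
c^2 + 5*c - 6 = (c - 1)*(c + 6)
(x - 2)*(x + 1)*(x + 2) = x^3 + x^2 - 4*x - 4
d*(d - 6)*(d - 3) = d^3 - 9*d^2 + 18*d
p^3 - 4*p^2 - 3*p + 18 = (p - 3)^2*(p + 2)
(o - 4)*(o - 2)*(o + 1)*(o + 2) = o^4 - 3*o^3 - 8*o^2 + 12*o + 16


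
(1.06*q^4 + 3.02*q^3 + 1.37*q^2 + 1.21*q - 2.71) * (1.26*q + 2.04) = 1.3356*q^5 + 5.9676*q^4 + 7.887*q^3 + 4.3194*q^2 - 0.9462*q - 5.5284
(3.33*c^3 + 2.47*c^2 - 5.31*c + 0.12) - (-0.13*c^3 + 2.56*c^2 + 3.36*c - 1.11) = 3.46*c^3 - 0.0899999999999999*c^2 - 8.67*c + 1.23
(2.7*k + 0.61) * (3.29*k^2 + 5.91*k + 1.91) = 8.883*k^3 + 17.9639*k^2 + 8.7621*k + 1.1651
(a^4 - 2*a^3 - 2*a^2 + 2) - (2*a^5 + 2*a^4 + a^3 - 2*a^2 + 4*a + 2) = -2*a^5 - a^4 - 3*a^3 - 4*a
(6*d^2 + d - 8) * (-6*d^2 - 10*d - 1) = -36*d^4 - 66*d^3 + 32*d^2 + 79*d + 8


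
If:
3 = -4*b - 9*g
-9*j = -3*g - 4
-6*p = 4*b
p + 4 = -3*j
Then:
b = 9/2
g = -7/3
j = -1/3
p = -3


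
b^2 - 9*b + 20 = (b - 5)*(b - 4)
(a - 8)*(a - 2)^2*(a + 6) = a^4 - 6*a^3 - 36*a^2 + 184*a - 192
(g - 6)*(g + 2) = g^2 - 4*g - 12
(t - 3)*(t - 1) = t^2 - 4*t + 3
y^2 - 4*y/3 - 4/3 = (y - 2)*(y + 2/3)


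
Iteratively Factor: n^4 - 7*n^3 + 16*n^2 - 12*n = (n - 2)*(n^3 - 5*n^2 + 6*n) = n*(n - 2)*(n^2 - 5*n + 6) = n*(n - 3)*(n - 2)*(n - 2)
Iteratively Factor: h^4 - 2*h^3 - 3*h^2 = (h)*(h^3 - 2*h^2 - 3*h) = h*(h + 1)*(h^2 - 3*h) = h^2*(h + 1)*(h - 3)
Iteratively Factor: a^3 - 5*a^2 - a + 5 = (a - 5)*(a^2 - 1) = (a - 5)*(a + 1)*(a - 1)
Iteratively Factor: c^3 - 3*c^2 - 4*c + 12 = (c - 2)*(c^2 - c - 6) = (c - 2)*(c + 2)*(c - 3)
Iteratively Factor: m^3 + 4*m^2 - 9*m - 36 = (m + 3)*(m^2 + m - 12) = (m + 3)*(m + 4)*(m - 3)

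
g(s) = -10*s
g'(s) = -10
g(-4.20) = 42.00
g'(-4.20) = -10.00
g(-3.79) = 37.90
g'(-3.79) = -10.00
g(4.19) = -41.90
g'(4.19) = -10.00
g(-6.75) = 67.50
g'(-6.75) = -10.00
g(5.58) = -55.80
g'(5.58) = -10.00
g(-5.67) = 56.70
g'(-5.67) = -10.00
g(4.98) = -49.80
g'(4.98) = -10.00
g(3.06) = -30.60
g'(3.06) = -10.00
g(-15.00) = 150.00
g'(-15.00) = -10.00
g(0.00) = 0.00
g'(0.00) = -10.00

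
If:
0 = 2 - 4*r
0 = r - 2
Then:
No Solution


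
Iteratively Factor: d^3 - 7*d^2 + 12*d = (d - 3)*(d^2 - 4*d) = d*(d - 3)*(d - 4)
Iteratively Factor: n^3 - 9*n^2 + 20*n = (n - 5)*(n^2 - 4*n) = (n - 5)*(n - 4)*(n)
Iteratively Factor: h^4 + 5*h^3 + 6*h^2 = (h)*(h^3 + 5*h^2 + 6*h) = h*(h + 3)*(h^2 + 2*h) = h^2*(h + 3)*(h + 2)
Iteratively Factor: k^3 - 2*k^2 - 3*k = (k)*(k^2 - 2*k - 3) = k*(k + 1)*(k - 3)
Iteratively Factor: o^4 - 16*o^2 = (o - 4)*(o^3 + 4*o^2) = (o - 4)*(o + 4)*(o^2) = o*(o - 4)*(o + 4)*(o)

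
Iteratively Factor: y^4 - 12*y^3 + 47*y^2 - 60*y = (y - 4)*(y^3 - 8*y^2 + 15*y) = (y - 4)*(y - 3)*(y^2 - 5*y) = (y - 5)*(y - 4)*(y - 3)*(y)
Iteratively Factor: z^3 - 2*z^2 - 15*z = (z + 3)*(z^2 - 5*z) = z*(z + 3)*(z - 5)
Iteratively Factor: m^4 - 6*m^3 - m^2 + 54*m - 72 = (m - 3)*(m^3 - 3*m^2 - 10*m + 24) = (m - 3)*(m + 3)*(m^2 - 6*m + 8) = (m - 4)*(m - 3)*(m + 3)*(m - 2)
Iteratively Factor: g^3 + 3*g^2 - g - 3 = (g - 1)*(g^2 + 4*g + 3) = (g - 1)*(g + 3)*(g + 1)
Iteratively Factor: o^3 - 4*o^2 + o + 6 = (o + 1)*(o^2 - 5*o + 6) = (o - 3)*(o + 1)*(o - 2)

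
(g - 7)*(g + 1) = g^2 - 6*g - 7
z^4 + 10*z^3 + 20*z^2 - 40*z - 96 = (z - 2)*(z + 2)*(z + 4)*(z + 6)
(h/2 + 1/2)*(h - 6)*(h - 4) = h^3/2 - 9*h^2/2 + 7*h + 12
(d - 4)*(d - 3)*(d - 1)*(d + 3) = d^4 - 5*d^3 - 5*d^2 + 45*d - 36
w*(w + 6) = w^2 + 6*w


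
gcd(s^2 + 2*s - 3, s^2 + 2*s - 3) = s^2 + 2*s - 3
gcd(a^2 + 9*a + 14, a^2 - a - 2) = 1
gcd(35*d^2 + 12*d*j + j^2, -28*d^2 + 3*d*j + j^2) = 7*d + j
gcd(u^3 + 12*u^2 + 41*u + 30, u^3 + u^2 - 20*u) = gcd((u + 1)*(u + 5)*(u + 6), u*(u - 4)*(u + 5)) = u + 5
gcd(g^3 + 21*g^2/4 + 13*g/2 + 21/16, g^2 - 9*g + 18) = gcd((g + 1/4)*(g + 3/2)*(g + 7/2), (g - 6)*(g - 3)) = 1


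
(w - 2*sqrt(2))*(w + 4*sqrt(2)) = w^2 + 2*sqrt(2)*w - 16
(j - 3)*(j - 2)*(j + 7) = j^3 + 2*j^2 - 29*j + 42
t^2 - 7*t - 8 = (t - 8)*(t + 1)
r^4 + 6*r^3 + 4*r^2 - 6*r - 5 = (r - 1)*(r + 1)^2*(r + 5)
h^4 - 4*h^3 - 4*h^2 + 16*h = h*(h - 4)*(h - 2)*(h + 2)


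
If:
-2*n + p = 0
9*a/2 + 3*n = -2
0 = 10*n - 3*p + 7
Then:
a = 13/18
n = -7/4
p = -7/2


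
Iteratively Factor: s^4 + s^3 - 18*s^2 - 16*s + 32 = (s + 2)*(s^3 - s^2 - 16*s + 16) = (s - 1)*(s + 2)*(s^2 - 16) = (s - 1)*(s + 2)*(s + 4)*(s - 4)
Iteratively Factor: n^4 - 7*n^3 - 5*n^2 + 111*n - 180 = (n - 5)*(n^3 - 2*n^2 - 15*n + 36) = (n - 5)*(n + 4)*(n^2 - 6*n + 9) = (n - 5)*(n - 3)*(n + 4)*(n - 3)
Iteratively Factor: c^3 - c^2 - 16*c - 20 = (c + 2)*(c^2 - 3*c - 10) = (c - 5)*(c + 2)*(c + 2)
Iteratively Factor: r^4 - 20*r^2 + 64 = (r + 4)*(r^3 - 4*r^2 - 4*r + 16) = (r + 2)*(r + 4)*(r^2 - 6*r + 8) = (r - 2)*(r + 2)*(r + 4)*(r - 4)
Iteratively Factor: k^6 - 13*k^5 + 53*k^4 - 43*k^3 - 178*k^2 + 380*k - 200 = (k + 2)*(k^5 - 15*k^4 + 83*k^3 - 209*k^2 + 240*k - 100) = (k - 5)*(k + 2)*(k^4 - 10*k^3 + 33*k^2 - 44*k + 20) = (k - 5)^2*(k + 2)*(k^3 - 5*k^2 + 8*k - 4) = (k - 5)^2*(k - 2)*(k + 2)*(k^2 - 3*k + 2) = (k - 5)^2*(k - 2)*(k - 1)*(k + 2)*(k - 2)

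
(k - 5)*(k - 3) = k^2 - 8*k + 15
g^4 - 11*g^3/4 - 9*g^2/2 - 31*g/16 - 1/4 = (g - 4)*(g + 1/4)*(g + 1/2)^2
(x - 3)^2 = x^2 - 6*x + 9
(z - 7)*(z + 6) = z^2 - z - 42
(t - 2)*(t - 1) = t^2 - 3*t + 2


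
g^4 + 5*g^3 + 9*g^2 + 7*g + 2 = (g + 1)^3*(g + 2)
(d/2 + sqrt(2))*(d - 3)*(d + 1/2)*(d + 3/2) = d^4/2 - d^3/2 + sqrt(2)*d^3 - 21*d^2/8 - sqrt(2)*d^2 - 21*sqrt(2)*d/4 - 9*d/8 - 9*sqrt(2)/4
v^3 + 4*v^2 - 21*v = v*(v - 3)*(v + 7)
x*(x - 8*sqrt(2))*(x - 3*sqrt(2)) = x^3 - 11*sqrt(2)*x^2 + 48*x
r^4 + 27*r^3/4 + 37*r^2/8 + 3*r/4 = r*(r + 1/4)*(r + 1/2)*(r + 6)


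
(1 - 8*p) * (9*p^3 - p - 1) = -72*p^4 + 9*p^3 + 8*p^2 + 7*p - 1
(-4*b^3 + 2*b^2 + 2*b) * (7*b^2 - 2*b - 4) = -28*b^5 + 22*b^4 + 26*b^3 - 12*b^2 - 8*b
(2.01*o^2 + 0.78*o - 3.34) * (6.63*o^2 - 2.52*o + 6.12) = 13.3263*o^4 + 0.1062*o^3 - 11.8086*o^2 + 13.1904*o - 20.4408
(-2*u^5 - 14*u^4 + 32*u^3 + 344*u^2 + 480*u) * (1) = -2*u^5 - 14*u^4 + 32*u^3 + 344*u^2 + 480*u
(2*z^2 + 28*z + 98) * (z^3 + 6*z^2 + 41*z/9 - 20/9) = 2*z^5 + 40*z^4 + 2476*z^3/9 + 6400*z^2/9 + 3458*z/9 - 1960/9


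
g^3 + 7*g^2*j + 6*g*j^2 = g*(g + j)*(g + 6*j)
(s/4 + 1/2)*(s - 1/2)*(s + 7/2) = s^3/4 + 5*s^2/4 + 17*s/16 - 7/8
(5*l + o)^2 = 25*l^2 + 10*l*o + o^2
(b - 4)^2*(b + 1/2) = b^3 - 15*b^2/2 + 12*b + 8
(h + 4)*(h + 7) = h^2 + 11*h + 28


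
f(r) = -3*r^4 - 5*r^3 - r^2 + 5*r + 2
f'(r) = -12*r^3 - 15*r^2 - 2*r + 5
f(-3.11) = -153.47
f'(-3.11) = 227.10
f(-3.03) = -136.11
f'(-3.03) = 207.16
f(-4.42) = -752.89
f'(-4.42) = 757.00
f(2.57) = -207.50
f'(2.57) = -302.91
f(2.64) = -229.49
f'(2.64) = -325.62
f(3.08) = -408.15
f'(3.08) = -494.07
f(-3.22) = -180.05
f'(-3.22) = 256.55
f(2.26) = -127.79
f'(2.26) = -214.65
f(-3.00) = -130.00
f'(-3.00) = 200.00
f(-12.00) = -53770.00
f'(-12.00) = 18605.00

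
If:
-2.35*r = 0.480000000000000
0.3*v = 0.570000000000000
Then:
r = -0.20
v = 1.90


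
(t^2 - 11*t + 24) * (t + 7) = t^3 - 4*t^2 - 53*t + 168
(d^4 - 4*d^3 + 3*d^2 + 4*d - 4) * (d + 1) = d^5 - 3*d^4 - d^3 + 7*d^2 - 4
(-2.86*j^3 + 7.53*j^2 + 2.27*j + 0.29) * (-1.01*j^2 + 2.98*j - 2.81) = 2.8886*j^5 - 16.1281*j^4 + 28.1833*j^3 - 14.6876*j^2 - 5.5145*j - 0.8149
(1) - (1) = 0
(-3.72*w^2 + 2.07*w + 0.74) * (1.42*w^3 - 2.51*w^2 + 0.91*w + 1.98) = -5.2824*w^5 + 12.2766*w^4 - 7.5301*w^3 - 7.3393*w^2 + 4.772*w + 1.4652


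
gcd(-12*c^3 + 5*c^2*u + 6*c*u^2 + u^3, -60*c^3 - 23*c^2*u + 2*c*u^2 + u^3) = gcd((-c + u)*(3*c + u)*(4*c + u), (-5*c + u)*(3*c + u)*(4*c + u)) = 12*c^2 + 7*c*u + u^2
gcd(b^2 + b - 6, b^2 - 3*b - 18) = b + 3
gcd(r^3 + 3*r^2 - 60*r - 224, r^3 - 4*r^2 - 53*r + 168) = r^2 - r - 56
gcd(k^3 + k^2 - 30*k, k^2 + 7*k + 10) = 1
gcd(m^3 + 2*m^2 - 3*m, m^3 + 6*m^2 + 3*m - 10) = m - 1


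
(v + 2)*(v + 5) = v^2 + 7*v + 10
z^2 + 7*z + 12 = (z + 3)*(z + 4)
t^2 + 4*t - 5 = (t - 1)*(t + 5)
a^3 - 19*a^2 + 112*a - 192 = (a - 8)^2*(a - 3)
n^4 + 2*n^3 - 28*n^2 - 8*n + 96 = (n - 4)*(n - 2)*(n + 2)*(n + 6)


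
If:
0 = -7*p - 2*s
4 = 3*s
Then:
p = -8/21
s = 4/3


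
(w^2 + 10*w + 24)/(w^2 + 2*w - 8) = (w + 6)/(w - 2)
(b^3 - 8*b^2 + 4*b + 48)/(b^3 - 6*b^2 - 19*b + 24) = (b^3 - 8*b^2 + 4*b + 48)/(b^3 - 6*b^2 - 19*b + 24)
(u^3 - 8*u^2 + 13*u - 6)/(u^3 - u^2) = 1 - 7/u + 6/u^2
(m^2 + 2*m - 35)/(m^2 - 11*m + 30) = (m + 7)/(m - 6)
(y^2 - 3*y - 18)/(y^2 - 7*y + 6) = (y + 3)/(y - 1)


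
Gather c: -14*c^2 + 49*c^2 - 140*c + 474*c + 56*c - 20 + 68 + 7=35*c^2 + 390*c + 55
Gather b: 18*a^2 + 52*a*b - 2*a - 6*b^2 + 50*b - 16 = 18*a^2 - 2*a - 6*b^2 + b*(52*a + 50) - 16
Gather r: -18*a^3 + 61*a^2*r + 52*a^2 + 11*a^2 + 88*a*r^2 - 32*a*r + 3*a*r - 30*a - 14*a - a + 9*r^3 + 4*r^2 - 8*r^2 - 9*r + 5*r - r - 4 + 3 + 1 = -18*a^3 + 63*a^2 - 45*a + 9*r^3 + r^2*(88*a - 4) + r*(61*a^2 - 29*a - 5)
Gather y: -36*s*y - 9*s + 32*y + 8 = -9*s + y*(32 - 36*s) + 8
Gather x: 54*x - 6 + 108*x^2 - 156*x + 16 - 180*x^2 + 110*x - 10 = -72*x^2 + 8*x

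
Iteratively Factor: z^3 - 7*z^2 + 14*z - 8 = (z - 4)*(z^2 - 3*z + 2) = (z - 4)*(z - 2)*(z - 1)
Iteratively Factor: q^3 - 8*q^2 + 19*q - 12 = (q - 4)*(q^2 - 4*q + 3) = (q - 4)*(q - 3)*(q - 1)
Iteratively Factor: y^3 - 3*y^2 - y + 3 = (y - 1)*(y^2 - 2*y - 3) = (y - 3)*(y - 1)*(y + 1)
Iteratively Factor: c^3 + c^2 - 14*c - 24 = (c + 3)*(c^2 - 2*c - 8) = (c - 4)*(c + 3)*(c + 2)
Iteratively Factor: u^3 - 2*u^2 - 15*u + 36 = (u + 4)*(u^2 - 6*u + 9) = (u - 3)*(u + 4)*(u - 3)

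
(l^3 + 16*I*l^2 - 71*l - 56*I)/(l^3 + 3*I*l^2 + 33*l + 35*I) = (l + 8*I)/(l - 5*I)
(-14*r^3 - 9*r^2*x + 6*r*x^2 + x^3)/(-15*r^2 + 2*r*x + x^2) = (-14*r^3 - 9*r^2*x + 6*r*x^2 + x^3)/(-15*r^2 + 2*r*x + x^2)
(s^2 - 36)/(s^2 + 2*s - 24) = (s - 6)/(s - 4)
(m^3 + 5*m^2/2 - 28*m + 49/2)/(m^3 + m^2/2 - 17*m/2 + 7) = (2*m^2 + 7*m - 49)/(2*m^2 + 3*m - 14)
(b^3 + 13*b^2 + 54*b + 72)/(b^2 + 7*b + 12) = b + 6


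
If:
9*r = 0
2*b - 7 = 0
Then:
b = 7/2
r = 0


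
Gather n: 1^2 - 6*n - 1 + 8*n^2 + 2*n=8*n^2 - 4*n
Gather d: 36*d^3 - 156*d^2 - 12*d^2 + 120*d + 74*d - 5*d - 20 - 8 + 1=36*d^3 - 168*d^2 + 189*d - 27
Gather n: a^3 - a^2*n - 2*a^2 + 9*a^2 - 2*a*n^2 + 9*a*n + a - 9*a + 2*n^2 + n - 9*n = a^3 + 7*a^2 - 8*a + n^2*(2 - 2*a) + n*(-a^2 + 9*a - 8)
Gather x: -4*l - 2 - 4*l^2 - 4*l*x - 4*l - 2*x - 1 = -4*l^2 - 8*l + x*(-4*l - 2) - 3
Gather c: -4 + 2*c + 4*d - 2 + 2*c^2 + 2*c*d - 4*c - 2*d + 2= 2*c^2 + c*(2*d - 2) + 2*d - 4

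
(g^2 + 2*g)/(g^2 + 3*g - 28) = g*(g + 2)/(g^2 + 3*g - 28)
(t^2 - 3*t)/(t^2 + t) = (t - 3)/(t + 1)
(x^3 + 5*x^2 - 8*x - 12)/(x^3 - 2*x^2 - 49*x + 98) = (x^2 + 7*x + 6)/(x^2 - 49)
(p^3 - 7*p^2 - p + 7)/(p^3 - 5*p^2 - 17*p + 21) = (p + 1)/(p + 3)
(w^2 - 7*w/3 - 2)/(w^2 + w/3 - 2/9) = 3*(w - 3)/(3*w - 1)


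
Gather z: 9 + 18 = 27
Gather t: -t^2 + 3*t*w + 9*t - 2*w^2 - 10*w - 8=-t^2 + t*(3*w + 9) - 2*w^2 - 10*w - 8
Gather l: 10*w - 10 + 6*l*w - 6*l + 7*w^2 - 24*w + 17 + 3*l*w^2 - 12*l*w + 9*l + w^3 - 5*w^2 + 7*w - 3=l*(3*w^2 - 6*w + 3) + w^3 + 2*w^2 - 7*w + 4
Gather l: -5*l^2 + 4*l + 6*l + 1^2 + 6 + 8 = -5*l^2 + 10*l + 15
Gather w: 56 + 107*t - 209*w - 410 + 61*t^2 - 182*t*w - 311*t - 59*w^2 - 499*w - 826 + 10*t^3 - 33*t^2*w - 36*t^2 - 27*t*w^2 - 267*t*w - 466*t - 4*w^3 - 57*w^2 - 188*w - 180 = 10*t^3 + 25*t^2 - 670*t - 4*w^3 + w^2*(-27*t - 116) + w*(-33*t^2 - 449*t - 896) - 1360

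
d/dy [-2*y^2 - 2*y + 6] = -4*y - 2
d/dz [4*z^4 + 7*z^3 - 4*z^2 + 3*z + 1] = 16*z^3 + 21*z^2 - 8*z + 3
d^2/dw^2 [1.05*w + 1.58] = 0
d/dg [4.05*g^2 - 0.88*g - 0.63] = 8.1*g - 0.88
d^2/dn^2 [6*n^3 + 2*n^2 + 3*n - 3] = 36*n + 4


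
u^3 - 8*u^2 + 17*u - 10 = (u - 5)*(u - 2)*(u - 1)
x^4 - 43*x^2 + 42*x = x*(x - 6)*(x - 1)*(x + 7)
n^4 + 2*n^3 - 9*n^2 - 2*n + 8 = (n - 2)*(n - 1)*(n + 1)*(n + 4)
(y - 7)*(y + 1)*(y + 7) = y^3 + y^2 - 49*y - 49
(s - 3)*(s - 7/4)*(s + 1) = s^3 - 15*s^2/4 + s/2 + 21/4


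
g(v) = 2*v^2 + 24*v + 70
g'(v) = 4*v + 24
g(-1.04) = 47.20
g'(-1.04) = 19.84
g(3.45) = 176.60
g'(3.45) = 37.80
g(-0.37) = 61.39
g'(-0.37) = 22.52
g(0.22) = 75.38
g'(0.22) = 24.88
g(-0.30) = 62.98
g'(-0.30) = 22.80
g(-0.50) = 58.50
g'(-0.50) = 22.00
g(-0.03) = 69.28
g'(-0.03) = 23.88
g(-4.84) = 0.69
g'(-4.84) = 4.64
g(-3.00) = 16.00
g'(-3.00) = 12.00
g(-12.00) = 70.00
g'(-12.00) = -24.00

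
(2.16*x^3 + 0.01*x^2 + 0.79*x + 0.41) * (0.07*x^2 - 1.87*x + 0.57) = 0.1512*x^5 - 4.0385*x^4 + 1.2678*x^3 - 1.4429*x^2 - 0.3164*x + 0.2337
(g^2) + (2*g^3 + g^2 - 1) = 2*g^3 + 2*g^2 - 1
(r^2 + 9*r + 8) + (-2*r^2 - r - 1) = -r^2 + 8*r + 7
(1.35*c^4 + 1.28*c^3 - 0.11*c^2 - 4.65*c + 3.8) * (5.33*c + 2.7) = 7.1955*c^5 + 10.4674*c^4 + 2.8697*c^3 - 25.0815*c^2 + 7.699*c + 10.26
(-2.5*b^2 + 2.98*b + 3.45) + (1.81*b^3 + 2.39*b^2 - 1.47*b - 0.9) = 1.81*b^3 - 0.11*b^2 + 1.51*b + 2.55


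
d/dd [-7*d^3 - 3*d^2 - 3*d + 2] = -21*d^2 - 6*d - 3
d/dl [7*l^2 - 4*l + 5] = 14*l - 4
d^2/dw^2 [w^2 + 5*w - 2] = 2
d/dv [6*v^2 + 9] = 12*v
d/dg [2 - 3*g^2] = -6*g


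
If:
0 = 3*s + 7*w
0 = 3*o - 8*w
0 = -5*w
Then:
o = 0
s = 0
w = 0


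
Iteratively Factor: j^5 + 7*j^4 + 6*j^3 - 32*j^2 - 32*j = (j + 1)*(j^4 + 6*j^3 - 32*j) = j*(j + 1)*(j^3 + 6*j^2 - 32) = j*(j + 1)*(j + 4)*(j^2 + 2*j - 8) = j*(j - 2)*(j + 1)*(j + 4)*(j + 4)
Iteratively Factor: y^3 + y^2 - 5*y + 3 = (y + 3)*(y^2 - 2*y + 1) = (y - 1)*(y + 3)*(y - 1)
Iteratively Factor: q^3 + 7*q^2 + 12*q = (q)*(q^2 + 7*q + 12) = q*(q + 3)*(q + 4)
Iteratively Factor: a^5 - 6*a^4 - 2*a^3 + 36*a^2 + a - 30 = (a - 3)*(a^4 - 3*a^3 - 11*a^2 + 3*a + 10) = (a - 3)*(a + 2)*(a^3 - 5*a^2 - a + 5) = (a - 3)*(a - 1)*(a + 2)*(a^2 - 4*a - 5) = (a - 5)*(a - 3)*(a - 1)*(a + 2)*(a + 1)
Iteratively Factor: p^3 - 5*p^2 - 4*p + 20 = (p + 2)*(p^2 - 7*p + 10) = (p - 5)*(p + 2)*(p - 2)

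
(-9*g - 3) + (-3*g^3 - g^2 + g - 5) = -3*g^3 - g^2 - 8*g - 8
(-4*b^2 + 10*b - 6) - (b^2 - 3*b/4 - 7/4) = -5*b^2 + 43*b/4 - 17/4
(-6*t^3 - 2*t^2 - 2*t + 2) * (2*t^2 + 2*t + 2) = -12*t^5 - 16*t^4 - 20*t^3 - 4*t^2 + 4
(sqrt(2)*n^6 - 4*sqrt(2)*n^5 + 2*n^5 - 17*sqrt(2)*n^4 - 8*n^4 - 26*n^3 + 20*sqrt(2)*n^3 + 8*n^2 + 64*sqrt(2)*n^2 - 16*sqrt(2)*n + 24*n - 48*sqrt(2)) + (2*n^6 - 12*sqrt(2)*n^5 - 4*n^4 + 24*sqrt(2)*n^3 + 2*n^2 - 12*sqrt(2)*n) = sqrt(2)*n^6 + 2*n^6 - 16*sqrt(2)*n^5 + 2*n^5 - 17*sqrt(2)*n^4 - 12*n^4 - 26*n^3 + 44*sqrt(2)*n^3 + 10*n^2 + 64*sqrt(2)*n^2 - 28*sqrt(2)*n + 24*n - 48*sqrt(2)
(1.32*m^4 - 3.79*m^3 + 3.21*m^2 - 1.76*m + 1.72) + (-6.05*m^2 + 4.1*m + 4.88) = 1.32*m^4 - 3.79*m^3 - 2.84*m^2 + 2.34*m + 6.6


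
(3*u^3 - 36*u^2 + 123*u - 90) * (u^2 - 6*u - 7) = 3*u^5 - 54*u^4 + 318*u^3 - 576*u^2 - 321*u + 630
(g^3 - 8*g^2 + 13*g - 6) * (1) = g^3 - 8*g^2 + 13*g - 6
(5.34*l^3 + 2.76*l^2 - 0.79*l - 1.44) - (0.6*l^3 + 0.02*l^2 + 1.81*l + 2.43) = 4.74*l^3 + 2.74*l^2 - 2.6*l - 3.87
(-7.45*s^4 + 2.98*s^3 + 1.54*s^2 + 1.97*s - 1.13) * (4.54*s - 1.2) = -33.823*s^5 + 22.4692*s^4 + 3.4156*s^3 + 7.0958*s^2 - 7.4942*s + 1.356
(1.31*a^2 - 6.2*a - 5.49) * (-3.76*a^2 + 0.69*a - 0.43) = -4.9256*a^4 + 24.2159*a^3 + 15.8011*a^2 - 1.1221*a + 2.3607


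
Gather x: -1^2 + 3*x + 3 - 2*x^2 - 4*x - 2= -2*x^2 - x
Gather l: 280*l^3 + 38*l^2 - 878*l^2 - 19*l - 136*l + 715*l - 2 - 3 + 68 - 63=280*l^3 - 840*l^2 + 560*l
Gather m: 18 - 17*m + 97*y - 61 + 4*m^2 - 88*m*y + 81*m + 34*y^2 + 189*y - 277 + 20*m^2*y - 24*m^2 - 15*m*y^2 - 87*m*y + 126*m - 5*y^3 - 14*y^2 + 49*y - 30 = m^2*(20*y - 20) + m*(-15*y^2 - 175*y + 190) - 5*y^3 + 20*y^2 + 335*y - 350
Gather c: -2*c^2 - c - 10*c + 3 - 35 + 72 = -2*c^2 - 11*c + 40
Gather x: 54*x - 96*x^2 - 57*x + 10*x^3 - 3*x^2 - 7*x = 10*x^3 - 99*x^2 - 10*x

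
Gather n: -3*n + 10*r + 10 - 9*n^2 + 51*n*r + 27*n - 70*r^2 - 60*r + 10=-9*n^2 + n*(51*r + 24) - 70*r^2 - 50*r + 20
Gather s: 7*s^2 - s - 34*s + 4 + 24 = 7*s^2 - 35*s + 28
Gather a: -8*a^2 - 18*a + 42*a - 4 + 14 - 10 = -8*a^2 + 24*a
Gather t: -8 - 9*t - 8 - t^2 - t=-t^2 - 10*t - 16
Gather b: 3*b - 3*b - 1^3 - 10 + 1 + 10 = 0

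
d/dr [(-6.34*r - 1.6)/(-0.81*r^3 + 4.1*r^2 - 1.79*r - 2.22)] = (-10.2708*r^3 + 22.106*r^2 + 13.12*r + 11.2108)/(0.6561*r^6 - 6.642*r^5 + 19.7098*r^4 - 11.0816*r^3 - 14.9999*r^2 + 7.9476*r + 4.9284)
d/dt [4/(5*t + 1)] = -20/(5*t + 1)^2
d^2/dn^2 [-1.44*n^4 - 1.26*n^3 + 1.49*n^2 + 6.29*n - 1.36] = -17.28*n^2 - 7.56*n + 2.98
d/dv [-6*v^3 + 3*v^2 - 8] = 6*v*(1 - 3*v)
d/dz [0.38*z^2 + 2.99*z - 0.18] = 0.76*z + 2.99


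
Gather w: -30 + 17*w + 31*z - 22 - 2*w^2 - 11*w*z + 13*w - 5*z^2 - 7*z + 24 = -2*w^2 + w*(30 - 11*z) - 5*z^2 + 24*z - 28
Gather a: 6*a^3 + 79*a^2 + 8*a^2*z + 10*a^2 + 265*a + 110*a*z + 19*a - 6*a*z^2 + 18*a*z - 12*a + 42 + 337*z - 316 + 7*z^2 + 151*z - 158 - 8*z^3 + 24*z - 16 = 6*a^3 + a^2*(8*z + 89) + a*(-6*z^2 + 128*z + 272) - 8*z^3 + 7*z^2 + 512*z - 448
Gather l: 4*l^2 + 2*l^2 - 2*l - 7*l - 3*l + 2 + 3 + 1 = 6*l^2 - 12*l + 6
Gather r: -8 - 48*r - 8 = -48*r - 16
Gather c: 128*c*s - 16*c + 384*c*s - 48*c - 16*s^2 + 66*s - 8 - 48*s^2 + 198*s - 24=c*(512*s - 64) - 64*s^2 + 264*s - 32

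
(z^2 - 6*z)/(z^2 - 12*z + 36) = z/(z - 6)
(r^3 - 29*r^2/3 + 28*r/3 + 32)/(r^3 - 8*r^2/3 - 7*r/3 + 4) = (r - 8)/(r - 1)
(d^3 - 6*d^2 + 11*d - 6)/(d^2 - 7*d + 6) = (d^2 - 5*d + 6)/(d - 6)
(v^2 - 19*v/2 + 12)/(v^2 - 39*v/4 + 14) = 2*(2*v - 3)/(4*v - 7)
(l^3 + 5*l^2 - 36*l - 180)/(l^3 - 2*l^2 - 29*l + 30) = (l + 6)/(l - 1)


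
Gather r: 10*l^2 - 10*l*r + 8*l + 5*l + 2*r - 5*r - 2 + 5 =10*l^2 + 13*l + r*(-10*l - 3) + 3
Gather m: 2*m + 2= 2*m + 2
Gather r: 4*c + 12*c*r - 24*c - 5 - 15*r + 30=-20*c + r*(12*c - 15) + 25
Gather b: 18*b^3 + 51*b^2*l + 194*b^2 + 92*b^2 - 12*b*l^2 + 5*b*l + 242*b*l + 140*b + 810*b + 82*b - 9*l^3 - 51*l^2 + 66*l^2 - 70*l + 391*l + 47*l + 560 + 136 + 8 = 18*b^3 + b^2*(51*l + 286) + b*(-12*l^2 + 247*l + 1032) - 9*l^3 + 15*l^2 + 368*l + 704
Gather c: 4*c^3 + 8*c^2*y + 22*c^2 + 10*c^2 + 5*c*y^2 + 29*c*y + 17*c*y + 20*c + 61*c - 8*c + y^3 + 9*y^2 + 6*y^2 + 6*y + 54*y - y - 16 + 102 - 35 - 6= 4*c^3 + c^2*(8*y + 32) + c*(5*y^2 + 46*y + 73) + y^3 + 15*y^2 + 59*y + 45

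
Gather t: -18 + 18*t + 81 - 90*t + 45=108 - 72*t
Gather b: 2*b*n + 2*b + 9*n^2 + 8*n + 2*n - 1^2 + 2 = b*(2*n + 2) + 9*n^2 + 10*n + 1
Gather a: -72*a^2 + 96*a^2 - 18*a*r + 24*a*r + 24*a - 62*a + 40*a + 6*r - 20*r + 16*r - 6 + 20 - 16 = 24*a^2 + a*(6*r + 2) + 2*r - 2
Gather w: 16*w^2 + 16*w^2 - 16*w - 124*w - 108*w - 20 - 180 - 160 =32*w^2 - 248*w - 360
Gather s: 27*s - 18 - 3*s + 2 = 24*s - 16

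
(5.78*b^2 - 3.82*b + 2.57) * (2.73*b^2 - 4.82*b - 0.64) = 15.7794*b^4 - 38.2882*b^3 + 21.7293*b^2 - 9.9426*b - 1.6448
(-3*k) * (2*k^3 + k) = -6*k^4 - 3*k^2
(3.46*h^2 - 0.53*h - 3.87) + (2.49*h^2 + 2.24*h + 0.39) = 5.95*h^2 + 1.71*h - 3.48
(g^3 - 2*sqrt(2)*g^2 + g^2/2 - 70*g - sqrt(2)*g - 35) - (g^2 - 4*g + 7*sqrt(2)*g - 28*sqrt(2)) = g^3 - 2*sqrt(2)*g^2 - g^2/2 - 66*g - 8*sqrt(2)*g - 35 + 28*sqrt(2)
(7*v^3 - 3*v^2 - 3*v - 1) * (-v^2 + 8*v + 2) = -7*v^5 + 59*v^4 - 7*v^3 - 29*v^2 - 14*v - 2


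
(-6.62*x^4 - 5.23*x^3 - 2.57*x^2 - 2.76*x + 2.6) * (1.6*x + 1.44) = -10.592*x^5 - 17.9008*x^4 - 11.6432*x^3 - 8.1168*x^2 + 0.1856*x + 3.744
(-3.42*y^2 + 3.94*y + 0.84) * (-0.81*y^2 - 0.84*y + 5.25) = 2.7702*y^4 - 0.3186*y^3 - 21.945*y^2 + 19.9794*y + 4.41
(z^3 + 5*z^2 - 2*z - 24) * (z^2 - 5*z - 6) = z^5 - 33*z^3 - 44*z^2 + 132*z + 144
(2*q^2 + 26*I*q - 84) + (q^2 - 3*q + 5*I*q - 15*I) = 3*q^2 - 3*q + 31*I*q - 84 - 15*I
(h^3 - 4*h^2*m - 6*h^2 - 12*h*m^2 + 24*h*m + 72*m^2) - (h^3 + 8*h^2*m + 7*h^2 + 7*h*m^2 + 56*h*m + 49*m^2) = -12*h^2*m - 13*h^2 - 19*h*m^2 - 32*h*m + 23*m^2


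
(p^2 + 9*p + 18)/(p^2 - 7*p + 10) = (p^2 + 9*p + 18)/(p^2 - 7*p + 10)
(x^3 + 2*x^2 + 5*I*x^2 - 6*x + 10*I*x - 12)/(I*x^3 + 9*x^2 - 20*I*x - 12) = (-I*x^3 + x^2*(5 - 2*I) + x*(10 + 6*I) + 12*I)/(x^3 - 9*I*x^2 - 20*x + 12*I)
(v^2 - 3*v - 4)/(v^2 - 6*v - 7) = (v - 4)/(v - 7)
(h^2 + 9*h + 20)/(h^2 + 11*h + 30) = (h + 4)/(h + 6)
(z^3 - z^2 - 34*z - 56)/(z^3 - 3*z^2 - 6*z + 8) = (z^2 - 3*z - 28)/(z^2 - 5*z + 4)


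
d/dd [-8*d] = -8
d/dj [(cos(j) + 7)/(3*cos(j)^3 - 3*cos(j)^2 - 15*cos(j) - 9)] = 2*(cos(j)^2 + 9*cos(j) - 16)*sin(j)/(3*(cos(j) - 3)^2*(cos(j) + 1)^3)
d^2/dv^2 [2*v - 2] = 0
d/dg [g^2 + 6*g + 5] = 2*g + 6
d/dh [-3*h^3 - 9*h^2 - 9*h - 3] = -9*h^2 - 18*h - 9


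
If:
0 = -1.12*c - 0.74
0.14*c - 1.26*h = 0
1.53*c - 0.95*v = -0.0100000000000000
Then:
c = -0.66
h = -0.07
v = -1.05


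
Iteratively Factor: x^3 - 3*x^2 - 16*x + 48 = (x - 3)*(x^2 - 16) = (x - 3)*(x + 4)*(x - 4)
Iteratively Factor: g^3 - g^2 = (g)*(g^2 - g) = g^2*(g - 1)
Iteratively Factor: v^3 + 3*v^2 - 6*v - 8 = (v + 1)*(v^2 + 2*v - 8) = (v - 2)*(v + 1)*(v + 4)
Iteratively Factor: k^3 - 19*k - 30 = (k + 2)*(k^2 - 2*k - 15) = (k - 5)*(k + 2)*(k + 3)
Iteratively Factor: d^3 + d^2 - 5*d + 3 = (d - 1)*(d^2 + 2*d - 3) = (d - 1)*(d + 3)*(d - 1)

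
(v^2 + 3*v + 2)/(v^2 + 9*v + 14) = (v + 1)/(v + 7)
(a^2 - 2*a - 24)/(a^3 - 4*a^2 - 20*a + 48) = 1/(a - 2)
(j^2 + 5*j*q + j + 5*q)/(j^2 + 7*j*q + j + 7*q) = (j + 5*q)/(j + 7*q)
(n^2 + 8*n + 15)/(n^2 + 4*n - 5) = (n + 3)/(n - 1)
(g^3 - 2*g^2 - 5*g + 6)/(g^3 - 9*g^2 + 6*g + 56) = (g^2 - 4*g + 3)/(g^2 - 11*g + 28)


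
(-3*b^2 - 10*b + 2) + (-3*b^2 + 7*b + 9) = -6*b^2 - 3*b + 11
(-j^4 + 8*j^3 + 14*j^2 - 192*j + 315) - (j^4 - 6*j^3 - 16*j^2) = -2*j^4 + 14*j^3 + 30*j^2 - 192*j + 315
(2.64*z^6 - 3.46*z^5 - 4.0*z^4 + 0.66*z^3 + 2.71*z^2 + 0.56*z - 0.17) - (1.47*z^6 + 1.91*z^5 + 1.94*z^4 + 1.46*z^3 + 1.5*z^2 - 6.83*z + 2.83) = 1.17*z^6 - 5.37*z^5 - 5.94*z^4 - 0.8*z^3 + 1.21*z^2 + 7.39*z - 3.0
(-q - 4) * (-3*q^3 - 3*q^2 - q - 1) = 3*q^4 + 15*q^3 + 13*q^2 + 5*q + 4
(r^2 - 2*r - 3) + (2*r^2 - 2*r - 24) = 3*r^2 - 4*r - 27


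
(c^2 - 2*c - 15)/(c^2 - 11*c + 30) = (c + 3)/(c - 6)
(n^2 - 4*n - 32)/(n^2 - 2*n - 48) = (n + 4)/(n + 6)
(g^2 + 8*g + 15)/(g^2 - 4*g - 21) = (g + 5)/(g - 7)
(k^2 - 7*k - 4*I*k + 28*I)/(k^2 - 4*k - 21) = (k - 4*I)/(k + 3)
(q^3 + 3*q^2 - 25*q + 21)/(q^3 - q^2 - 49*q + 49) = (q - 3)/(q - 7)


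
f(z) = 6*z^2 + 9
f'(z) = 12*z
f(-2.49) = 46.20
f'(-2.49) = -29.88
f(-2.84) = 57.39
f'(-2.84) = -34.08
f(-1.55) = 23.42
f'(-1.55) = -18.60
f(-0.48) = 10.38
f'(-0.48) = -5.76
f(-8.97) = 491.77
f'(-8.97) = -107.64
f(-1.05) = 15.62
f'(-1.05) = -12.60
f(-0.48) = 10.38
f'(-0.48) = -5.76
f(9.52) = 552.78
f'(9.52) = 114.24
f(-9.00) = 495.00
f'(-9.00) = -108.00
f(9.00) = 495.00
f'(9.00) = 108.00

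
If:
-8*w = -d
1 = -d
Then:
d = -1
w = -1/8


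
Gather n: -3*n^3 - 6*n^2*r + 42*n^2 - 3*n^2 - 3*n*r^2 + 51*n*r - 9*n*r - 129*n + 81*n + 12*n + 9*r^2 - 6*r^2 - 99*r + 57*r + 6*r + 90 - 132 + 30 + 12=-3*n^3 + n^2*(39 - 6*r) + n*(-3*r^2 + 42*r - 36) + 3*r^2 - 36*r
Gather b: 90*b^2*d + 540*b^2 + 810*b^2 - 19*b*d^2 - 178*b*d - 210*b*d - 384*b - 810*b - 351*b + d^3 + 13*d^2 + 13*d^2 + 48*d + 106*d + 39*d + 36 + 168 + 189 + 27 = b^2*(90*d + 1350) + b*(-19*d^2 - 388*d - 1545) + d^3 + 26*d^2 + 193*d + 420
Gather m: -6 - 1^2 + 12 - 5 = 0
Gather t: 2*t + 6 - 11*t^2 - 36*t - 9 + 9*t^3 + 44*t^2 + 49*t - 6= 9*t^3 + 33*t^2 + 15*t - 9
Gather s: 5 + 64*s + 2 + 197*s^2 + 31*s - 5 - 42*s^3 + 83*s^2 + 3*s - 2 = -42*s^3 + 280*s^2 + 98*s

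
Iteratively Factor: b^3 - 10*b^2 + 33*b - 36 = (b - 3)*(b^2 - 7*b + 12) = (b - 4)*(b - 3)*(b - 3)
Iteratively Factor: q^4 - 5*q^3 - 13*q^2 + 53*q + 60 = (q - 5)*(q^3 - 13*q - 12) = (q - 5)*(q + 1)*(q^2 - q - 12) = (q - 5)*(q + 1)*(q + 3)*(q - 4)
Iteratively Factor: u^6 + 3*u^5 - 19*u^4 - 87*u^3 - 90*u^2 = (u)*(u^5 + 3*u^4 - 19*u^3 - 87*u^2 - 90*u) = u*(u + 3)*(u^4 - 19*u^2 - 30*u) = u*(u + 2)*(u + 3)*(u^3 - 2*u^2 - 15*u) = u*(u - 5)*(u + 2)*(u + 3)*(u^2 + 3*u) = u*(u - 5)*(u + 2)*(u + 3)^2*(u)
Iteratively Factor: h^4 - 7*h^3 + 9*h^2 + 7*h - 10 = (h - 5)*(h^3 - 2*h^2 - h + 2) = (h - 5)*(h - 2)*(h^2 - 1) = (h - 5)*(h - 2)*(h - 1)*(h + 1)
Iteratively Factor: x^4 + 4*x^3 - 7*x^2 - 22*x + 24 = (x + 3)*(x^3 + x^2 - 10*x + 8) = (x - 1)*(x + 3)*(x^2 + 2*x - 8) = (x - 2)*(x - 1)*(x + 3)*(x + 4)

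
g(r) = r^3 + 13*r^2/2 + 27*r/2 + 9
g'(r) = 3*r^2 + 13*r + 27/2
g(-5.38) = -31.21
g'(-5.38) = 30.39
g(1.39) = 43.01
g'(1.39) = 37.37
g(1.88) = 64.00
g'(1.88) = 48.54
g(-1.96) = -0.02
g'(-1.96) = -0.46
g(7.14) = 800.75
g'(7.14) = 259.26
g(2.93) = 129.51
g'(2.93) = 77.34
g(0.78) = 23.96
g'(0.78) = 25.47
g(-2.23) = 0.13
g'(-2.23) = -0.57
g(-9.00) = -315.00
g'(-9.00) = 139.50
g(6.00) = 540.00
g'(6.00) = 199.50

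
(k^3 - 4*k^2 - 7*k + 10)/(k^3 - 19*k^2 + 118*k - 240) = (k^2 + k - 2)/(k^2 - 14*k + 48)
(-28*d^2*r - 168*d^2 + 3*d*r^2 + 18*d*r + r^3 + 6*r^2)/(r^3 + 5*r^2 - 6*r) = (-28*d^2 + 3*d*r + r^2)/(r*(r - 1))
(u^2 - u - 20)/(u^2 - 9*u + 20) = (u + 4)/(u - 4)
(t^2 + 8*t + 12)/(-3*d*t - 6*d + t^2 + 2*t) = (t + 6)/(-3*d + t)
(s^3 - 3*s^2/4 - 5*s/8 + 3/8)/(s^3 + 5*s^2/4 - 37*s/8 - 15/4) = (2*s^2 - 3*s + 1)/(2*s^2 + s - 10)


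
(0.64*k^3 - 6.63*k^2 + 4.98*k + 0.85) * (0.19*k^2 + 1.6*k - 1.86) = 0.1216*k^5 - 0.2357*k^4 - 10.8522*k^3 + 20.4613*k^2 - 7.9028*k - 1.581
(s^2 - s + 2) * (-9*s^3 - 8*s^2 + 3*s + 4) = -9*s^5 + s^4 - 7*s^3 - 15*s^2 + 2*s + 8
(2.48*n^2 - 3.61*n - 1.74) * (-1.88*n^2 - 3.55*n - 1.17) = -4.6624*n^4 - 2.0172*n^3 + 13.1851*n^2 + 10.4007*n + 2.0358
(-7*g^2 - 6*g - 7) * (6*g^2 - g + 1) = -42*g^4 - 29*g^3 - 43*g^2 + g - 7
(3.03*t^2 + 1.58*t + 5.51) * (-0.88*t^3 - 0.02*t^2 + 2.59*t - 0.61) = -2.6664*t^5 - 1.451*t^4 + 2.9673*t^3 + 2.1337*t^2 + 13.3071*t - 3.3611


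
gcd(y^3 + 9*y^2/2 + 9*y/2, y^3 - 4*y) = y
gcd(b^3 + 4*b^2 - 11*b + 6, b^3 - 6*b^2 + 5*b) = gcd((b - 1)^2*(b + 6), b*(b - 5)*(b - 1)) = b - 1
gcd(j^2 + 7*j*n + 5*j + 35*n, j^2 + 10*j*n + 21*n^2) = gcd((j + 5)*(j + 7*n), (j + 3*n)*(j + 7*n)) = j + 7*n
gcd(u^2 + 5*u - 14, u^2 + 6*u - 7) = u + 7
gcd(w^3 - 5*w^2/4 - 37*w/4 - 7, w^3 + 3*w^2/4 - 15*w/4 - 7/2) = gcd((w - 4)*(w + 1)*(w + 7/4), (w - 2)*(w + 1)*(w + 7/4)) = w^2 + 11*w/4 + 7/4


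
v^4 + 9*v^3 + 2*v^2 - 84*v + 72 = (v - 2)*(v - 1)*(v + 6)^2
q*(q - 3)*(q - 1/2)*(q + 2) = q^4 - 3*q^3/2 - 11*q^2/2 + 3*q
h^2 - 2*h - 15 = (h - 5)*(h + 3)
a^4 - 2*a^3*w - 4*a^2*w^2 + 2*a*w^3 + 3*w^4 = (a - 3*w)*(a - w)*(a + w)^2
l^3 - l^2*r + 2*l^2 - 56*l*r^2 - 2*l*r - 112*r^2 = (l + 2)*(l - 8*r)*(l + 7*r)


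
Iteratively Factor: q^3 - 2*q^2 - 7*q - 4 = (q + 1)*(q^2 - 3*q - 4) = (q + 1)^2*(q - 4)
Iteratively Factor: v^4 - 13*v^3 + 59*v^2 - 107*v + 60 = (v - 4)*(v^3 - 9*v^2 + 23*v - 15) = (v - 5)*(v - 4)*(v^2 - 4*v + 3) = (v - 5)*(v - 4)*(v - 1)*(v - 3)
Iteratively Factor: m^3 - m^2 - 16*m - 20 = (m + 2)*(m^2 - 3*m - 10) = (m - 5)*(m + 2)*(m + 2)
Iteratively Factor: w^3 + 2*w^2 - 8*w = (w - 2)*(w^2 + 4*w) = w*(w - 2)*(w + 4)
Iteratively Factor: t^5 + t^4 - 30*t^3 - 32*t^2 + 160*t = (t - 5)*(t^4 + 6*t^3 - 32*t) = t*(t - 5)*(t^3 + 6*t^2 - 32) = t*(t - 5)*(t + 4)*(t^2 + 2*t - 8) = t*(t - 5)*(t + 4)^2*(t - 2)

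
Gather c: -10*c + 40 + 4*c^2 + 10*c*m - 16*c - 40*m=4*c^2 + c*(10*m - 26) - 40*m + 40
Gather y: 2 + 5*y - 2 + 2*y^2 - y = 2*y^2 + 4*y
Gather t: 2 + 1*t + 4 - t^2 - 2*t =-t^2 - t + 6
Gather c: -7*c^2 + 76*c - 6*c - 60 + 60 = -7*c^2 + 70*c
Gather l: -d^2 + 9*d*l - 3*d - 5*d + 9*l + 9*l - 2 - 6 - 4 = -d^2 - 8*d + l*(9*d + 18) - 12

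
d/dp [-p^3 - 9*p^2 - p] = -3*p^2 - 18*p - 1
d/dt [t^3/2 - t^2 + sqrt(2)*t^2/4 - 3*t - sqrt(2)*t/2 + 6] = 3*t^2/2 - 2*t + sqrt(2)*t/2 - 3 - sqrt(2)/2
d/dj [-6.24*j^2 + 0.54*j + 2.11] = 0.54 - 12.48*j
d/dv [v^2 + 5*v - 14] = 2*v + 5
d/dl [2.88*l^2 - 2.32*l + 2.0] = 5.76*l - 2.32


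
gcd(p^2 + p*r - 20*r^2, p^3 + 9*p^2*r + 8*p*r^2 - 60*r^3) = p + 5*r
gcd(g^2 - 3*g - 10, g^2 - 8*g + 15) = g - 5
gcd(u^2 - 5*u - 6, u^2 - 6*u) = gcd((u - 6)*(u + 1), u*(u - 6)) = u - 6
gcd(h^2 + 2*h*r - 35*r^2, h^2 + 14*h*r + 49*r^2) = h + 7*r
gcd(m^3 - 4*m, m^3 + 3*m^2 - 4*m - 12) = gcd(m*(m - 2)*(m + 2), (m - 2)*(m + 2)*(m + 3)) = m^2 - 4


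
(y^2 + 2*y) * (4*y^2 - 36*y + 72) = 4*y^4 - 28*y^3 + 144*y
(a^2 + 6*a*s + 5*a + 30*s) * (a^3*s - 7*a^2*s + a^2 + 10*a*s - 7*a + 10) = a^5*s + 6*a^4*s^2 - 2*a^4*s + a^4 - 12*a^3*s^2 - 19*a^3*s - 2*a^3 - 150*a^2*s^2 + 38*a^2*s - 25*a^2 + 300*a*s^2 - 150*a*s + 50*a + 300*s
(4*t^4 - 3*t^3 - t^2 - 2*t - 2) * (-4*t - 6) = -16*t^5 - 12*t^4 + 22*t^3 + 14*t^2 + 20*t + 12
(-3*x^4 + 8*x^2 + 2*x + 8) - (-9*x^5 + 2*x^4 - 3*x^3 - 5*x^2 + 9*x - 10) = 9*x^5 - 5*x^4 + 3*x^3 + 13*x^2 - 7*x + 18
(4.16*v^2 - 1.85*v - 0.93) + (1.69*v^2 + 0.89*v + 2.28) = 5.85*v^2 - 0.96*v + 1.35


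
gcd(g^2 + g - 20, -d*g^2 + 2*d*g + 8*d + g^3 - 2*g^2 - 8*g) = g - 4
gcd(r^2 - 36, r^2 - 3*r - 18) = r - 6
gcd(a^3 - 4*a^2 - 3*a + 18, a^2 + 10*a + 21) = 1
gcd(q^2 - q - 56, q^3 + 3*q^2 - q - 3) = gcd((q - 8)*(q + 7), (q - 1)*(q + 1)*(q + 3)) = 1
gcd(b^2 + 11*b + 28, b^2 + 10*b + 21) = b + 7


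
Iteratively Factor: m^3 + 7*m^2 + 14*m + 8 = (m + 4)*(m^2 + 3*m + 2) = (m + 1)*(m + 4)*(m + 2)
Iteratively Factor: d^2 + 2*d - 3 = (d + 3)*(d - 1)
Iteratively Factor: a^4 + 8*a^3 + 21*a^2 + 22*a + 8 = (a + 1)*(a^3 + 7*a^2 + 14*a + 8) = (a + 1)^2*(a^2 + 6*a + 8) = (a + 1)^2*(a + 2)*(a + 4)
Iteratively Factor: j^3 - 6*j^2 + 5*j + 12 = (j + 1)*(j^2 - 7*j + 12) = (j - 4)*(j + 1)*(j - 3)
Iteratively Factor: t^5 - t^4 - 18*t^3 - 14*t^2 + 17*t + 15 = (t - 1)*(t^4 - 18*t^2 - 32*t - 15) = (t - 5)*(t - 1)*(t^3 + 5*t^2 + 7*t + 3) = (t - 5)*(t - 1)*(t + 3)*(t^2 + 2*t + 1) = (t - 5)*(t - 1)*(t + 1)*(t + 3)*(t + 1)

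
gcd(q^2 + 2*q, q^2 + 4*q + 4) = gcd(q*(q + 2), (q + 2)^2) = q + 2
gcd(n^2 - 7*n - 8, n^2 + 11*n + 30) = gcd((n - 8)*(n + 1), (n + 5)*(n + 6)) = 1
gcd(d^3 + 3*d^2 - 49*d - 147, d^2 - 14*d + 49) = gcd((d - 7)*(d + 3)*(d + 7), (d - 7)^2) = d - 7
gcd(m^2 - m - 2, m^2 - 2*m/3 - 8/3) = m - 2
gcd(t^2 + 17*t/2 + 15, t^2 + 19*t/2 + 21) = t + 6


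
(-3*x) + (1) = 1 - 3*x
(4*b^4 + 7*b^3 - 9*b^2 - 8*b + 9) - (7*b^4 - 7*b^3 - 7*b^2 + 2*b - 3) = -3*b^4 + 14*b^3 - 2*b^2 - 10*b + 12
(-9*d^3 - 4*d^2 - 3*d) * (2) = -18*d^3 - 8*d^2 - 6*d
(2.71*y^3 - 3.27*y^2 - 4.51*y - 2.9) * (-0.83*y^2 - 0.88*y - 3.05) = -2.2493*y^5 + 0.3293*y^4 - 1.6446*y^3 + 16.3493*y^2 + 16.3075*y + 8.845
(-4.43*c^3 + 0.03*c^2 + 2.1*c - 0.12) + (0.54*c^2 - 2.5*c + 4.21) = -4.43*c^3 + 0.57*c^2 - 0.4*c + 4.09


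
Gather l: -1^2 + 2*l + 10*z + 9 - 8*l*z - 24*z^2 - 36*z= l*(2 - 8*z) - 24*z^2 - 26*z + 8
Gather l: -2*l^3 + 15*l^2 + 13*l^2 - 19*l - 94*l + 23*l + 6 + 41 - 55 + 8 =-2*l^3 + 28*l^2 - 90*l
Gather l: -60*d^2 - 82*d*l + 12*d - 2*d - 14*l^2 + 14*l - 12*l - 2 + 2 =-60*d^2 + 10*d - 14*l^2 + l*(2 - 82*d)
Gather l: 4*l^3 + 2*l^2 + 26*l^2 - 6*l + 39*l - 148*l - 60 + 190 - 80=4*l^3 + 28*l^2 - 115*l + 50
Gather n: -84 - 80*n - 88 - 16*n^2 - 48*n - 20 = -16*n^2 - 128*n - 192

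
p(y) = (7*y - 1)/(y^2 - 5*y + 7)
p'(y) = (5 - 2*y)*(7*y - 1)/(y^2 - 5*y + 7)^2 + 7/(y^2 - 5*y + 7)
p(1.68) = 7.56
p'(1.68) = 13.64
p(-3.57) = -0.69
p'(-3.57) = -0.04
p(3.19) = 17.40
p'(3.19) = -13.87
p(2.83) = 21.90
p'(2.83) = -8.68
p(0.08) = -0.07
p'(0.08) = 1.01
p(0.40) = 0.35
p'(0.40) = 1.64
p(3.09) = 18.79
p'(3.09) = -13.81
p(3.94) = 9.41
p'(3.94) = -7.12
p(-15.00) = -0.35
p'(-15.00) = -0.02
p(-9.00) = -0.48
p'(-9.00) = -0.03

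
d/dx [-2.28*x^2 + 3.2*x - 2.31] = 3.2 - 4.56*x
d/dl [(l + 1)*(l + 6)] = 2*l + 7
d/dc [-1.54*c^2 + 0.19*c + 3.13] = 0.19 - 3.08*c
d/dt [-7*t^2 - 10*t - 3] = -14*t - 10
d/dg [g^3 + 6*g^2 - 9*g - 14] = 3*g^2 + 12*g - 9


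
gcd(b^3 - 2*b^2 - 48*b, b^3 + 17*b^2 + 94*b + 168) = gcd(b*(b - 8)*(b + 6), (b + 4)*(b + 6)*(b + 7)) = b + 6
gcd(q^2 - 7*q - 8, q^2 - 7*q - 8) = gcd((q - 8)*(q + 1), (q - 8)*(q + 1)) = q^2 - 7*q - 8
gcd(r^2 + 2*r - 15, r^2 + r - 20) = r + 5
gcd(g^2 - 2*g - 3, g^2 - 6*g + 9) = g - 3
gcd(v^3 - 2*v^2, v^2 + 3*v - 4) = 1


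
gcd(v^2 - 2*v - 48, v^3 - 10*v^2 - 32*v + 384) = v^2 - 2*v - 48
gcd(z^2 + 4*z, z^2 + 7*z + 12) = z + 4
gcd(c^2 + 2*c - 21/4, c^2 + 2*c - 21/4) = c^2 + 2*c - 21/4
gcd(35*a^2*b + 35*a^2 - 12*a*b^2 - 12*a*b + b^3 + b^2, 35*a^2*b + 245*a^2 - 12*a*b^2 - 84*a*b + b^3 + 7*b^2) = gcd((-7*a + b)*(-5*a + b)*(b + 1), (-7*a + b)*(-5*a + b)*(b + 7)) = 35*a^2 - 12*a*b + b^2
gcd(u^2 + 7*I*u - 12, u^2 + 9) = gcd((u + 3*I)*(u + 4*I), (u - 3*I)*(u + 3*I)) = u + 3*I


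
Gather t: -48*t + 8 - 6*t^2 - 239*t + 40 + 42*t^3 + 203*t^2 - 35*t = 42*t^3 + 197*t^2 - 322*t + 48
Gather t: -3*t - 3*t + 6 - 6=-6*t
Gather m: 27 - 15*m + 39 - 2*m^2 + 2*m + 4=-2*m^2 - 13*m + 70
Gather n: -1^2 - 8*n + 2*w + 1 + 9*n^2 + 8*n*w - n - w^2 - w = 9*n^2 + n*(8*w - 9) - w^2 + w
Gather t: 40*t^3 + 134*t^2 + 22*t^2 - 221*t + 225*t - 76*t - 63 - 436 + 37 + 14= 40*t^3 + 156*t^2 - 72*t - 448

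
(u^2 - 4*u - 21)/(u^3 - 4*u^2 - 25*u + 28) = (u + 3)/(u^2 + 3*u - 4)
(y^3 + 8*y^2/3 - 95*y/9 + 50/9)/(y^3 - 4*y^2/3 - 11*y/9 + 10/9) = (y + 5)/(y + 1)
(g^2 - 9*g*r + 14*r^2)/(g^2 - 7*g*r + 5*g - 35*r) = (g - 2*r)/(g + 5)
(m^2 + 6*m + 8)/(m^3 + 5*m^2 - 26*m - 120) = (m + 2)/(m^2 + m - 30)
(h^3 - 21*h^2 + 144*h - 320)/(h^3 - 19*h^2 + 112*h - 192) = (h - 5)/(h - 3)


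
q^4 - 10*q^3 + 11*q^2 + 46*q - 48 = (q - 8)*(q - 3)*(q - 1)*(q + 2)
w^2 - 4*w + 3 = (w - 3)*(w - 1)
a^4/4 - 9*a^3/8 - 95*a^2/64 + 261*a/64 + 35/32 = (a/4 + 1/2)*(a - 5)*(a - 7/4)*(a + 1/4)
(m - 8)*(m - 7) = m^2 - 15*m + 56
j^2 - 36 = (j - 6)*(j + 6)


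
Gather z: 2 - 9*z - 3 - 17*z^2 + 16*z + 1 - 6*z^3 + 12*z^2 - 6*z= -6*z^3 - 5*z^2 + z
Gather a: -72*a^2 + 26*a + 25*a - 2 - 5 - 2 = -72*a^2 + 51*a - 9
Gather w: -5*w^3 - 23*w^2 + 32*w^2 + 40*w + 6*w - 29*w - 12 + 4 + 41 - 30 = -5*w^3 + 9*w^2 + 17*w + 3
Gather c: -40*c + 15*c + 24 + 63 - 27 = 60 - 25*c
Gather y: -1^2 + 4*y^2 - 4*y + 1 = 4*y^2 - 4*y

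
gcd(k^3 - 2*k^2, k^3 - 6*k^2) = k^2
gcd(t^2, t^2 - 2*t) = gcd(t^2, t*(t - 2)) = t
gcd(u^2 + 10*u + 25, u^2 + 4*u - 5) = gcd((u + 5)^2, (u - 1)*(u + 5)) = u + 5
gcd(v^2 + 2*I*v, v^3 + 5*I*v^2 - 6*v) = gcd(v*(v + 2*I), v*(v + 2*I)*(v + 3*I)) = v^2 + 2*I*v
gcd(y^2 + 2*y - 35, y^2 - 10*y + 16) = 1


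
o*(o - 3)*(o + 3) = o^3 - 9*o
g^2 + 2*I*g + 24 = (g - 4*I)*(g + 6*I)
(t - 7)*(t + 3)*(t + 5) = t^3 + t^2 - 41*t - 105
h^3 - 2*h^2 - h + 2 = (h - 2)*(h - 1)*(h + 1)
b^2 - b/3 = b*(b - 1/3)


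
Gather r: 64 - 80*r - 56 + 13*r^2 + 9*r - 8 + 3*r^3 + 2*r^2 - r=3*r^3 + 15*r^2 - 72*r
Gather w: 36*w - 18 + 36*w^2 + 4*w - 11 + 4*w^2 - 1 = 40*w^2 + 40*w - 30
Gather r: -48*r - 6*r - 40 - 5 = -54*r - 45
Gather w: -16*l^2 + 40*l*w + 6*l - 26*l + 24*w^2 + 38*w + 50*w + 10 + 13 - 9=-16*l^2 - 20*l + 24*w^2 + w*(40*l + 88) + 14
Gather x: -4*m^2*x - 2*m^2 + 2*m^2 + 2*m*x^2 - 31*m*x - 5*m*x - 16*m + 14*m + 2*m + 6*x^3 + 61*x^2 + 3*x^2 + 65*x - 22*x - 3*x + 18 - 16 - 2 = 6*x^3 + x^2*(2*m + 64) + x*(-4*m^2 - 36*m + 40)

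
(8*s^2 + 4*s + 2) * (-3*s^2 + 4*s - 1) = -24*s^4 + 20*s^3 + 2*s^2 + 4*s - 2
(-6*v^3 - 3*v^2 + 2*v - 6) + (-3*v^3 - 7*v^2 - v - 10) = -9*v^3 - 10*v^2 + v - 16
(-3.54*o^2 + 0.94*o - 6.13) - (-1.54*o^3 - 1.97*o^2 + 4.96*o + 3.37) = 1.54*o^3 - 1.57*o^2 - 4.02*o - 9.5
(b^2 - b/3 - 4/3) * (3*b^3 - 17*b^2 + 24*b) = 3*b^5 - 18*b^4 + 77*b^3/3 + 44*b^2/3 - 32*b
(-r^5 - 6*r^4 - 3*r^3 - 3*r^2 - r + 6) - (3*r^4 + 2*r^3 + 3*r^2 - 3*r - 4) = -r^5 - 9*r^4 - 5*r^3 - 6*r^2 + 2*r + 10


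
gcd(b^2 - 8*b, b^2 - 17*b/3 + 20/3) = 1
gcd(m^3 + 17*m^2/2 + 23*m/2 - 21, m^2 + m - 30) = m + 6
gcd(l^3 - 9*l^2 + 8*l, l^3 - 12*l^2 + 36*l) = l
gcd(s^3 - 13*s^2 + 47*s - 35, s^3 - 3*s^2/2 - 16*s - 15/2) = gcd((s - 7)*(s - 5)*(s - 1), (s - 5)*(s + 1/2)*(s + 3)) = s - 5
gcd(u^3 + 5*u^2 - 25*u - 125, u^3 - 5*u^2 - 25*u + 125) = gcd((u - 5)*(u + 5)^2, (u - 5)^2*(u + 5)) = u^2 - 25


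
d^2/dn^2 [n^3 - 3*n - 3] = 6*n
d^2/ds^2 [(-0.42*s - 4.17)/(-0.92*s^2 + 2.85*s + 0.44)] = ((-2.3184*s - 5.2788)*(-0.92*s^2 + 2.85*s + 0.44) - (0.42*s + 4.17)*(1.84*s - 2.85)*(3.68*s - 5.7))/(-0.92*s^2 + 2.85*s + 0.44)^3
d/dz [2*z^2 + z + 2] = 4*z + 1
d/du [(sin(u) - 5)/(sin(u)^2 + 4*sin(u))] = (-cos(u) + 10/tan(u) + 20*cos(u)/sin(u)^2)/(sin(u) + 4)^2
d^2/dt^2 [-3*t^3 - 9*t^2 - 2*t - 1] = -18*t - 18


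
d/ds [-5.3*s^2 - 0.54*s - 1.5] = -10.6*s - 0.54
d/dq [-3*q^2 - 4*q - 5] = -6*q - 4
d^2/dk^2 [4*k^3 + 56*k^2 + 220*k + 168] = 24*k + 112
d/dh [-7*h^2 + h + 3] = 1 - 14*h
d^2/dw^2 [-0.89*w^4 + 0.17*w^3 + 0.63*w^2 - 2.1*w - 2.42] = -10.68*w^2 + 1.02*w + 1.26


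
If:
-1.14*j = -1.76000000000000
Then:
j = 1.54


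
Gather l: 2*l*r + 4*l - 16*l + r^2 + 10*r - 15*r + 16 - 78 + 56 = l*(2*r - 12) + r^2 - 5*r - 6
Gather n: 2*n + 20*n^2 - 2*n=20*n^2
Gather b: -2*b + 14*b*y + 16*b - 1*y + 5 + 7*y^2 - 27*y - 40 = b*(14*y + 14) + 7*y^2 - 28*y - 35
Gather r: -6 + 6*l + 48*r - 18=6*l + 48*r - 24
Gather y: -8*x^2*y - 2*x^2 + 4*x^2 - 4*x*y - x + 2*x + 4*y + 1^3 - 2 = 2*x^2 + x + y*(-8*x^2 - 4*x + 4) - 1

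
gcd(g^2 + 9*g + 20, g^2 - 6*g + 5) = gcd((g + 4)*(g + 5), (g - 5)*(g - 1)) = 1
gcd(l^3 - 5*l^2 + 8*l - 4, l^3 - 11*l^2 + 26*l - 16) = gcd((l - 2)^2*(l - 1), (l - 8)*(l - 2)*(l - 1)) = l^2 - 3*l + 2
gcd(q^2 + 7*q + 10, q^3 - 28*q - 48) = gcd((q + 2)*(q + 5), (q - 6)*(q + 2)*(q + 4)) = q + 2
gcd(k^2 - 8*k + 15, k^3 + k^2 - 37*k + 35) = k - 5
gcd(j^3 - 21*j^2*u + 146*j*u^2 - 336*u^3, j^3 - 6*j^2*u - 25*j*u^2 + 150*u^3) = -j + 6*u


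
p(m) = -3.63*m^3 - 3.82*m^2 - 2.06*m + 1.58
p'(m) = -10.89*m^2 - 7.64*m - 2.06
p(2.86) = -120.48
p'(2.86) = -112.99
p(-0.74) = 2.48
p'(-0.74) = -2.37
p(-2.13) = 23.72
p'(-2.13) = -35.19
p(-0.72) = 2.44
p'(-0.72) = -2.20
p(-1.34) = 6.22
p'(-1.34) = -11.38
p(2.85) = -119.35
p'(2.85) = -112.29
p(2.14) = -55.90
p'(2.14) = -68.28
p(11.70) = -6359.30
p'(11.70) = -1582.18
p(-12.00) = 5748.86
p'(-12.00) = -1478.54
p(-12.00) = 5748.86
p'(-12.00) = -1478.54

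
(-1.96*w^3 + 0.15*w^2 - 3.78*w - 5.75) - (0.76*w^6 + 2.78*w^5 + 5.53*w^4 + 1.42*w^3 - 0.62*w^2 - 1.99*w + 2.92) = -0.76*w^6 - 2.78*w^5 - 5.53*w^4 - 3.38*w^3 + 0.77*w^2 - 1.79*w - 8.67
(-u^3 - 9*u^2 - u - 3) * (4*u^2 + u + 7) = -4*u^5 - 37*u^4 - 20*u^3 - 76*u^2 - 10*u - 21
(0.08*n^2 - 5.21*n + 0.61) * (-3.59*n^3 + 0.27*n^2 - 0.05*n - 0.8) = -0.2872*n^5 + 18.7255*n^4 - 3.6006*n^3 + 0.3612*n^2 + 4.1375*n - 0.488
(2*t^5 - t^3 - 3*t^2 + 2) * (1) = 2*t^5 - t^3 - 3*t^2 + 2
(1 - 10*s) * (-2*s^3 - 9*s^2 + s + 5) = 20*s^4 + 88*s^3 - 19*s^2 - 49*s + 5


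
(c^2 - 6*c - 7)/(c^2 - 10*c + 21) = (c + 1)/(c - 3)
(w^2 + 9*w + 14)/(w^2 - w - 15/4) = 4*(w^2 + 9*w + 14)/(4*w^2 - 4*w - 15)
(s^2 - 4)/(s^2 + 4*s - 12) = (s + 2)/(s + 6)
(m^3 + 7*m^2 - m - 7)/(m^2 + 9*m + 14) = (m^2 - 1)/(m + 2)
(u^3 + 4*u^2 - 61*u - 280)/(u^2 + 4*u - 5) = (u^2 - u - 56)/(u - 1)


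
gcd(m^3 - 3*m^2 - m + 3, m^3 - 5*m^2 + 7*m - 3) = m^2 - 4*m + 3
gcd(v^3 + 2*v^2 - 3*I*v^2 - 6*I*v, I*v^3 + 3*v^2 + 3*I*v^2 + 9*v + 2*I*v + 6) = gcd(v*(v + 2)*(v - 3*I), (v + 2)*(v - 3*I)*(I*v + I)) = v^2 + v*(2 - 3*I) - 6*I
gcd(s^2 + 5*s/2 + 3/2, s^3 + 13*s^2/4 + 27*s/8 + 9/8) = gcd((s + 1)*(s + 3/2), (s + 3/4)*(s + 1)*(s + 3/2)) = s^2 + 5*s/2 + 3/2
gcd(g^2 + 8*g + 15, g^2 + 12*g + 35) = g + 5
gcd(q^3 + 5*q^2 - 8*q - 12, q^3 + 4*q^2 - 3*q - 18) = q - 2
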